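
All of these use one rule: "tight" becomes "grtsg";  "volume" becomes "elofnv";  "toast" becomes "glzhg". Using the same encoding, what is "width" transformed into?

Each pair mirrors across the alphabet (t↔g, i↔r, g↔t): positions sum to 25. Each letter is replaced by its mirror in the alphabet: a↔z, b↔y, c↔x, and so on (the Atbash cipher).
On width: w↔d, i↔r, d↔w, t↔g, h↔s.

drwgs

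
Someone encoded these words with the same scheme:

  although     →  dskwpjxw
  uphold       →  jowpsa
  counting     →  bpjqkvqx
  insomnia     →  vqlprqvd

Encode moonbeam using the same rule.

rppqczdr

a(0)→d(3) and l(11)→s(18) fit y≡25x+3 (mod 26); the inverse of 25 mod 26 is 25. Each letter's alphabet position (a=0..z=25) is mapped through 25·x+3 mod 26 — an affine cipher.
Applying it to moonbeam: m(12)→25·12+3≡17=r; o(14)→25·14+3≡15=p; o(14)→25·14+3≡15=p; n(13)→25·13+3≡16=q; b(1)→25·1+3≡2=c; e(4)→25·4+3≡25=z; a(0)→25·0+3≡3=d; m(12)→25·12+3≡17=r (all mod 26).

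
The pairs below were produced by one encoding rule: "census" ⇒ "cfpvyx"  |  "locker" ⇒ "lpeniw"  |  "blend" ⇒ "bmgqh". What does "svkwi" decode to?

In census: c→c is +0, e→f is +1, n→p is +2, s→v is +3 — the shift increases by 1 each position. Letter i (0-indexed) is shifted by i+0, so successive shifts are 0, 1, 2, ….
Decoding svkwi: s−0=s, v−1=u, k−2=i, w−3=t, i−4=e.

suite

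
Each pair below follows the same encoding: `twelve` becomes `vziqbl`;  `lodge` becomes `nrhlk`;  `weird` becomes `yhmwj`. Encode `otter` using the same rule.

qwxjx

In twelve: t→v is +2, w→z is +3, e→i is +4, l→q is +5 — the shift increases by 1 each position. Each letter shifts forward by (position + 2), i.e. 2, 3, 4, … — the shift grows by one for each successive letter.
Applying it to otter: o+2=q, t+3=w, t+4=x, e+5=j, r+6=x.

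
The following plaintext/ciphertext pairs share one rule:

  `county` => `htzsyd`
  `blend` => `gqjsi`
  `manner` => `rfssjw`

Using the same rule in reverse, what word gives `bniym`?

width

Compare letters: c→h is +5, o→t is +5, u→z is +5 — a constant shift. Every letter moves 5 places later in the alphabet, wrapping around z→a.
Undoing it on bniym: b−5=w, n−5=i, i−5=d, y−5=t, m−5=h.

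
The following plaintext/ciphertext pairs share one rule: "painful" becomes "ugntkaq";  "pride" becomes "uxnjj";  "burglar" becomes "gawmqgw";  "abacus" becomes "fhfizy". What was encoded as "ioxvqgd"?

display

Shifts by position in painful: pos 0: p→u (+5), pos 1: a→g (+6), pos 2: i→n (+5), pos 3: n→t (+6) — repeating every 2. A repeating key of period 2 is used — shifts +5, +6 over and over.
Decoding ioxvqgd: i−5=d, o−6=i, x−5=s, v−6=p, q−5=l, g−6=a, d−5=y.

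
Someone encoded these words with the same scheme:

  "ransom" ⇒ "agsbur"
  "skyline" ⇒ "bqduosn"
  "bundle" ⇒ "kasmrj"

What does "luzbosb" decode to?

cousins

Shifts by position in ransom: pos 0: r→a (+9), pos 1: a→g (+6), pos 2: n→s (+5), pos 3: s→b (+9), pos 4: o→u (+6), pos 5: m→r (+5) — repeating every 3. The shifts repeat in a cycle of length 3: positions 0,1,… shift by +9, +6, +5, then the pattern repeats.
Undoing it on luzbosb: l−9=c, u−6=o, z−5=u, b−9=s, o−6=i, s−5=n, b−9=s.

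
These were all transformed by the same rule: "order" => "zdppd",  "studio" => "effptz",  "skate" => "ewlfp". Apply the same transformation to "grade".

sdlpp

The shift depends on letter class: consonant r→d is +12, but vowel o→z is +11. Vowels shift forward by 11 and consonants shift forward by 12.
Applying it to grade: g(cons)+12=s, r(cons)+12=d, a(vowel)+11=l, d(cons)+12=p, e(vowel)+11=p.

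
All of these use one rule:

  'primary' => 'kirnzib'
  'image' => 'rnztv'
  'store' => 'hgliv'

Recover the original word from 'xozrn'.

Letters are reflected about the middle of the alphabet (position → 25−position): Atbash.
Decoding xozrn: x↔c, o↔l, z↔a, r↔i, n↔m.

claim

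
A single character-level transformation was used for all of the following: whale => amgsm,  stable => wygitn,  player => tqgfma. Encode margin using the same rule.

In whale: w→a is +4, h→m is +5, a→g is +6, l→s is +7 — the shift increases by 1 each position. Letter i (0-indexed) is shifted by i+4, so successive shifts are 4, 5, 6, ….
For margin: m+4=q, a+5=f, r+6=x, g+7=n, i+8=q, n+9=w.

qfxnqw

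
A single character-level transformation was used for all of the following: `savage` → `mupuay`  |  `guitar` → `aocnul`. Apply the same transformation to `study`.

Compare letters: s→m is +20, a→u is +20, v→p is +20 — a constant shift. This is a Caesar cipher with shift 20.
On study: s+20=m, t+20=n, u+20=o, d+20=x, y+20=s.

mnoxs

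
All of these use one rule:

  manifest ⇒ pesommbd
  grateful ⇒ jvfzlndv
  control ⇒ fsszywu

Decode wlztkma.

thunder

In manifest: m→p is +3, a→e is +4, n→s is +5, i→o is +6 — the shift increases by 1 each position. The shift increases by 1 at each position, starting from +3: 3, 4, 5, ….
Reversing it on wlztkma: w−3=t, l−4=h, z−5=u, t−6=n, k−7=d, m−8=e, a−9=r.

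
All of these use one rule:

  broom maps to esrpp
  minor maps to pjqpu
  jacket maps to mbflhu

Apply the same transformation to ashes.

Shifts by position in broom: pos 0: b→e (+3), pos 1: r→s (+1), pos 2: o→r (+3), pos 3: o→p (+1) — repeating every 2. It's a Vigenère-style cipher with numeric key [3,1]: position i shifts by key[i mod 2].
On ashes: a+3=d, s+1=t, h+3=k, e+1=f, s+3=v.

dtkfv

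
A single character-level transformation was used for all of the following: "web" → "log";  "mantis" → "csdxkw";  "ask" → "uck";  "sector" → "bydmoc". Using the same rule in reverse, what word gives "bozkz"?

paper

The output letters match the input read backwards, each shifted +10: web reversed is bew. The word is reversed, then every letter is shifted forward by 10.
Reversing it on bozkz: shift back: b−10=r, o−10=e, z−10=p, k−10=a, z−10=p → repap; then reverse → paper.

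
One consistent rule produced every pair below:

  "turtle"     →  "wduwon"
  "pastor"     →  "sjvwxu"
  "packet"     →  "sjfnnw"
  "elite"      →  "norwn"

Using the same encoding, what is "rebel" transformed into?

uneno

The shift depends on letter class: consonant t→w is +3, but vowel u→d is +9. Two shifts are in play — +9 for a/e/i/o/u, +3 for every other letter.
For rebel: r(cons)+3=u, e(vowel)+9=n, b(cons)+3=e, e(vowel)+9=n, l(cons)+3=o.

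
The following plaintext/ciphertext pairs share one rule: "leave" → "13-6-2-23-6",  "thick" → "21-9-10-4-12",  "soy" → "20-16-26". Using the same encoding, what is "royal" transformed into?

The number is (letter's place in the alphabet, a=1) + 1.
On royal: r=18→19, o=15→16, y=25→26, a=1→2, l=12→13.

19-16-26-2-13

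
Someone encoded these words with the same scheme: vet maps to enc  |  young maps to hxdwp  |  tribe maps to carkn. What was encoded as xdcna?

It's a constant shift of +9 (ROT9).
Reversing it on xdcna: x−9=o, d−9=u, c−9=t, n−9=e, a−9=r.

outer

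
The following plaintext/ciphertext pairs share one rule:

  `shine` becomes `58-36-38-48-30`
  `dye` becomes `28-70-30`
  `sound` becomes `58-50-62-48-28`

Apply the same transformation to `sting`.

s(#19)→58 and h(#8)→36: differences scale by 2, so n = 2·pos + 20. With a=1..z=26, the number is 2·pos + 20.
On sting: s=19→58, t=20→60, i=9→38, n=14→48, g=7→34.

58-60-38-48-34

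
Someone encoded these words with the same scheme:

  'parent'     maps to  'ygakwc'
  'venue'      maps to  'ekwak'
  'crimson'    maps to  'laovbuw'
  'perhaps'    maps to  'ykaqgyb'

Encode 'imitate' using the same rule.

The shift depends on letter class: consonant p→y is +9, but vowel a→g is +6. Two shifts are in play — +6 for a/e/i/o/u, +9 for every other letter.
Applying it to imitate: i(vowel)+6=o, m(cons)+9=v, i(vowel)+6=o, t(cons)+9=c, a(vowel)+6=g, t(cons)+9=c, e(vowel)+6=k.

ovocgck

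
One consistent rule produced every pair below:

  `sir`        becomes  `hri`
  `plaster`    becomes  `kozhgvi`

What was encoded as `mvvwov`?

needle

Each letter is replaced by its mirror in the alphabet: a↔z, b↔y, c↔x, and so on (the Atbash cipher).
Decoding mvvwov: m↔n, v↔e, v↔e, w↔d, o↔l, v↔e.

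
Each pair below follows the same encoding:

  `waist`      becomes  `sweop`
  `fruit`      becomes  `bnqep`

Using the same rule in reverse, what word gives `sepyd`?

witch

Each letter is shifted forward by 22 in the alphabet (a Caesar shift of +22).
Decoding sepyd: s−22=w, e−22=i, p−22=t, y−22=c, d−22=h.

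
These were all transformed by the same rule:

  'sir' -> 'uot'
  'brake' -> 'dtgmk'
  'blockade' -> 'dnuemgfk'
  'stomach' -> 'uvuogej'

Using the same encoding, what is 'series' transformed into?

uktoku

The rule splits by letter class: vowels +6, consonants +2.
For series: s(cons)+2=u, e(vowel)+6=k, r(cons)+2=t, i(vowel)+6=o, e(vowel)+6=k, s(cons)+2=u.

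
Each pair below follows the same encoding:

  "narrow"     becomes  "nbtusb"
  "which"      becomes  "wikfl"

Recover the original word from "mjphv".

miner

In narrow: n→n is +0, a→b is +1, r→t is +2, r→u is +3 — the shift increases by 1 each position. Letter i (0-indexed) is shifted by i+0, so successive shifts are 0, 1, 2, ….
Undoing it on mjphv: m−0=m, j−1=i, p−2=n, h−3=e, v−4=r.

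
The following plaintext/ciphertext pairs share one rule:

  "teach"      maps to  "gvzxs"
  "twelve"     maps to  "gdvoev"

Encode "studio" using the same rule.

Each pair mirrors across the alphabet (t↔g, e↔v, a↔z): positions sum to 25. This is the alphabet-reversal cipher (Atbash): a becomes z, b becomes y, etc.
Applying it to studio: s↔h, t↔g, u↔f, d↔w, i↔r, o↔l.

hgfwrl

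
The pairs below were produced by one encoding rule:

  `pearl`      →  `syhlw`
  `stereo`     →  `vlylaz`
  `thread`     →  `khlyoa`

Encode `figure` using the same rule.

The output letters match the input read backwards, each shifted +7: pearl reversed is lraep. Read the word backwards and shift each letter +7.
Applying it to figure: reverse → erugif; then shift: e+7=l, r+7=y, u+7=b, g+7=n, i+7=p, f+7=m.

lybnpm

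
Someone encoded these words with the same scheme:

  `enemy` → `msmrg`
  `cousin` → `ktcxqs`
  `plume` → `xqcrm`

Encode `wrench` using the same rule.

ewmskm

Shifts by position in enemy: pos 0: e→m (+8), pos 1: n→s (+5), pos 2: e→m (+8), pos 3: m→r (+5) — repeating every 2. The shifts repeat in a cycle of length 2: positions 0,1,… shift by +8, +5, then the pattern repeats.
Applying it to wrench: w+8=e, r+5=w, e+8=m, n+5=s, c+8=k, h+5=m.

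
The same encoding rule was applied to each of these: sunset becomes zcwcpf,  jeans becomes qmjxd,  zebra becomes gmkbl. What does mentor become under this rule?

tmwdzd

In sunset: s→z is +7, u→c is +8, n→w is +9, s→c is +10 — the shift increases by 1 each position. Letter i (0-indexed) is shifted by i+7, so successive shifts are 7, 8, 9, ….
For mentor: m+7=t, e+8=m, n+9=w, t+10=d, o+11=z, r+12=d.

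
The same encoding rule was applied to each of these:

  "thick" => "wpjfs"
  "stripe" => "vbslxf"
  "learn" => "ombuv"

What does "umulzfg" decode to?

retired

It's a Vigenère-style cipher with numeric key [3,8,1]: position i shifts by key[i mod 3].
Undoing it on umulzfg: u−3=r, m−8=e, u−1=t, l−3=i, z−8=r, f−1=e, g−3=d.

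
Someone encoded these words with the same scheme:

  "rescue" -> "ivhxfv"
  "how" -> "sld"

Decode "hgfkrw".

This is the alphabet-reversal cipher (Atbash): a becomes z, b becomes y, etc.
Undoing it on hgfkrw: h↔s, g↔t, f↔u, k↔p, r↔i, w↔d.

stupid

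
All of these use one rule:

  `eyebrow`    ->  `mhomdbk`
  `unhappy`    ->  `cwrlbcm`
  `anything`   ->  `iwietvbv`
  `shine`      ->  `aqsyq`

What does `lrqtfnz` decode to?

digital

In eyebrow: e→m is +8, y→h is +9, e→o is +10, b→m is +11 — the shift increases by 1 each position. The shift increases by 1 at each position, starting from +8: 8, 9, 10, ….
Reversing it on lrqtfnz: l−8=d, r−9=i, q−10=g, t−11=i, f−12=t, n−13=a, z−14=l.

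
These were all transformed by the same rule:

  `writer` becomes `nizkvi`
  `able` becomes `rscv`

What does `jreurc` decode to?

sandal

Compare letters: w→n is +17, r→i is +17, i→z is +17 — a constant shift. It's a constant shift of +17 (ROT17).
Decoding jreurc: j−17=s, r−17=a, e−17=n, u−17=d, r−17=a, c−17=l.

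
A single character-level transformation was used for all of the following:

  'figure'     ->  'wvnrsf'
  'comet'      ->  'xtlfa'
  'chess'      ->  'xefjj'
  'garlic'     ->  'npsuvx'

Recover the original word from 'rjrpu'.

f(5)→w(22) and i(8)→v(21) fit y≡17x+15 (mod 26); the inverse of 17 mod 26 is 23. Treating letters as 0–25, the rule is x ↦ 17x + 15 (mod 26).
Decoding rjrpu: r(17)→23·(17−15)≡20=u; j(9)→23·(9−15)≡18=s; r(17)→23·(17−15)≡20=u; p(15)→23·(15−15)≡0=a; u(20)→23·(20−15)≡11=l (all mod 26).

usual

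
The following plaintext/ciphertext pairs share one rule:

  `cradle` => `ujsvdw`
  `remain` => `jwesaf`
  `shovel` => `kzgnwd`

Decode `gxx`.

Compare letters: c→u is +18, r→j is +18, a→s is +18 — a constant shift. Every letter moves 18 places later in the alphabet, wrapping around z→a.
Undoing it on gxx: g−18=o, x−18=f, x−18=f.

off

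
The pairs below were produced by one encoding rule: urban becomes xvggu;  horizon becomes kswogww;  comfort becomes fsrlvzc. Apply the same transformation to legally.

In urban: u→x is +3, r→v is +4, b→g is +5, a→g is +6 — the shift increases by 1 each position. The shift increases by 1 at each position, starting from +3: 3, 4, 5, ….
On legally: l+3=o, e+4=i, g+5=l, a+6=g, l+7=s, l+8=t, y+9=h.

oilgsth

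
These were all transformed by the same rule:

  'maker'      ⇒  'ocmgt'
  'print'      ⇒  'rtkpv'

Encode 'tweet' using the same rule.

vyggv

Each letter is shifted forward by 2 in the alphabet (a Caesar shift of +2).
Applying it to tweet: t+2=v, w+2=y, e+2=g, e+2=g, t+2=v.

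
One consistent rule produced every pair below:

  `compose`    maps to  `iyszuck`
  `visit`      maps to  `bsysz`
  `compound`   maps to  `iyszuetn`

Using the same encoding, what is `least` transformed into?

rogcz

Shifts by position in compose: pos 0: c→i (+6), pos 1: o→y (+10), pos 2: m→s (+6), pos 3: p→z (+10) — repeating every 2. It's a Vigenère-style cipher with numeric key [6,10]: position i shifts by key[i mod 2].
On least: l+6=r, e+10=o, a+6=g, s+10=c, t+6=z.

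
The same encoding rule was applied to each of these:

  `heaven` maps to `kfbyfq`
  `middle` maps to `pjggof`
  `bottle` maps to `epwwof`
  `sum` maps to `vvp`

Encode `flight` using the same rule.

The shift depends on letter class: consonant h→k is +3, but vowel e→f is +1. Two shifts are in play — +1 for a/e/i/o/u, +3 for every other letter.
For flight: f(cons)+3=i, l(cons)+3=o, i(vowel)+1=j, g(cons)+3=j, h(cons)+3=k, t(cons)+3=w.

iojjkw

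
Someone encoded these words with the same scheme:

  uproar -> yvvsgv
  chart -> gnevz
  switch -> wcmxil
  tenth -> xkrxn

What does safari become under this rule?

Shifts by position in uproar: pos 0: u→y (+4), pos 1: p→v (+6), pos 2: r→v (+4), pos 3: o→s (+4), pos 4: a→g (+6), pos 5: r→v (+4) — repeating every 3. It's a Vigenère-style cipher with numeric key [4,6,4]: position i shifts by key[i mod 3].
On safari: s+4=w, a+6=g, f+4=j, a+4=e, r+6=x, i+4=m.

wgjexm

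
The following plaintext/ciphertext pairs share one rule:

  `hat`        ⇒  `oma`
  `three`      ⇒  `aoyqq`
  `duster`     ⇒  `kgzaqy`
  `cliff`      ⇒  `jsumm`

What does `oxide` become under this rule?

aeukq

The shift depends on letter class: consonant h→o is +7, but vowel a→m is +12. Vowels shift forward by 12 and consonants shift forward by 7.
Applying it to oxide: o(vowel)+12=a, x(cons)+7=e, i(vowel)+12=u, d(cons)+7=k, e(vowel)+12=q.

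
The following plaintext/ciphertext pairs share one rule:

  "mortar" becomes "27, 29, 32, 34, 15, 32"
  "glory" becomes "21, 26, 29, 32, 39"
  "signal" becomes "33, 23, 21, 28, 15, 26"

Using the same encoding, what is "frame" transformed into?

20, 32, 15, 27, 19

m is letter #13 and maps to 27: an offset of 14. The number is (letter's place in the alphabet, a=1) + 14.
For frame: f=6→20, r=18→32, a=1→15, m=13→27, e=5→19.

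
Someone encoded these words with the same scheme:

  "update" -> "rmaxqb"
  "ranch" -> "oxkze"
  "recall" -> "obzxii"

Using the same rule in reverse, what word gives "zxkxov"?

Compare letters: u→r is +23, p→m is +23, d→a is +23 — a constant shift. Each letter is shifted forward by 23 in the alphabet (a Caesar shift of +23).
Decoding zxkxov: z−23=c, x−23=a, k−23=n, x−23=a, o−23=r, v−23=y.

canary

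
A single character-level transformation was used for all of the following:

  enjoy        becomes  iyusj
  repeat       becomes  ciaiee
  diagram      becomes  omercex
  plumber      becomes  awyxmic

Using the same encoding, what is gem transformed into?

rix

Vowels shift forward by 4 and consonants shift forward by 11.
For gem: g(cons)+11=r, e(vowel)+4=i, m(cons)+11=x.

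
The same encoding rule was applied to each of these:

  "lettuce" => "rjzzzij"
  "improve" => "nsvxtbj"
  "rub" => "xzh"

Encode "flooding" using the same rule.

The shift depends on letter class: consonant l→r is +6, but vowel e→j is +5. Two shifts are in play — +5 for a/e/i/o/u, +6 for every other letter.
Applying it to flooding: f(cons)+6=l, l(cons)+6=r, o(vowel)+5=t, o(vowel)+5=t, d(cons)+6=j, i(vowel)+5=n, n(cons)+6=t, g(cons)+6=m.

lrttjntm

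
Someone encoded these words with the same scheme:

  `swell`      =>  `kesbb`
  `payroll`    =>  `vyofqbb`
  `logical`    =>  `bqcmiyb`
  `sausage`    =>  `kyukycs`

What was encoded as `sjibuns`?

s(18)→k(10) and w(22)→e(4) fit y≡5x+24 (mod 26); the inverse of 5 mod 26 is 21. Each letter's alphabet position (a=0..z=25) is mapped through 5·x+24 mod 26 — an affine cipher.
Decoding sjibuns: s(18)→21·(18−24)≡4=e; j(9)→21·(9−24)≡23=x; i(8)→21·(8−24)≡2=c; b(1)→21·(1−24)≡11=l; u(20)→21·(20−24)≡20=u; n(13)→21·(13−24)≡3=d; s(18)→21·(18−24)≡4=e (all mod 26).

exclude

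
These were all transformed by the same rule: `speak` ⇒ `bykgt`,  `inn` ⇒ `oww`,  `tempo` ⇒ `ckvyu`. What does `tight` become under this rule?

Two shifts are in play — +6 for a/e/i/o/u, +9 for every other letter.
Applying it to tight: t(cons)+9=c, i(vowel)+6=o, g(cons)+9=p, h(cons)+9=q, t(cons)+9=c.

copqc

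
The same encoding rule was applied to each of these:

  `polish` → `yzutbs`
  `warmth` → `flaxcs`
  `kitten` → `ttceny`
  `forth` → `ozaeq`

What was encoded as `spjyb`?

jeans

The shifts repeat in a cycle of length 2: positions 0,1,… shift by +9, +11, then the pattern repeats.
Decoding spjyb: s−9=j, p−11=e, j−9=a, y−11=n, b−9=s.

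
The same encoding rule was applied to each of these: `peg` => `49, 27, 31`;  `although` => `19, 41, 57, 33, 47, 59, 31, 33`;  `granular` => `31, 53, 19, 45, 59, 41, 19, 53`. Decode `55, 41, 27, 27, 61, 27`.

sleeve

Each letter becomes 2×(its alphabet position, a=1..z=26) + 17.
Undoing it on 55, 41, 27, 27, 61, 27: 55→(55−17)÷2=19=s, 41→(41−17)÷2=12=l, 27→(27−17)÷2=5=e, 27→(27−17)÷2=5=e, 61→(61−17)÷2=22=v, 27→(27−17)÷2=5=e.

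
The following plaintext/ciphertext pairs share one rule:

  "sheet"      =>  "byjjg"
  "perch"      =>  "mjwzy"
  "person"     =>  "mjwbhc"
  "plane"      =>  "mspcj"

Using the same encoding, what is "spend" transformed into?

s(18)→b(1) and h(7)→y(24) fit y≡5x+15 (mod 26); the inverse of 5 mod 26 is 21. Treating letters as 0–25, the rule is x ↦ 5x + 15 (mod 26).
On spend: s(18)→5·18+15≡1=b; p(15)→5·15+15≡12=m; e(4)→5·4+15≡9=j; n(13)→5·13+15≡2=c; d(3)→5·3+15≡4=e (all mod 26).

bmjce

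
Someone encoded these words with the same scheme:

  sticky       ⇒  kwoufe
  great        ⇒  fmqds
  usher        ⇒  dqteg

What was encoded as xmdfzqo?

The output letters match the input read backwards, each shifted +12: sticky reversed is ykcits. Two steps: reverse the string, then apply a Caesar shift of +12.
Reversing it on xmdfzqo: shift back: x−12=l, m−12=a, d−12=r, f−12=t, z−12=n, q−12=e, o−12=c → lartnec; then reverse → central.

central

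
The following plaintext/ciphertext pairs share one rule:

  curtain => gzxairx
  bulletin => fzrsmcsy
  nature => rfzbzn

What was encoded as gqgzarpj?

In curtain: c→g is +4, u→z is +5, r→x is +6, t→a is +7 — the shift increases by 1 each position. Each letter shifts forward by (position + 4), i.e. 4, 5, 6, … — the shift grows by one for each successive letter.
Reversing it on gqgzarpj: g−4=c, q−5=l, g−6=a, z−7=s, a−8=s, r−9=i, p−10=f, j−11=y.

classify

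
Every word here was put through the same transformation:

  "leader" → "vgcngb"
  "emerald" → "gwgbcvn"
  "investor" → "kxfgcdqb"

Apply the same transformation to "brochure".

The rule splits by letter class: vowels +2, consonants +10.
On brochure: b(cons)+10=l, r(cons)+10=b, o(vowel)+2=q, c(cons)+10=m, h(cons)+10=r, u(vowel)+2=w, r(cons)+10=b, e(vowel)+2=g.

lbqmrwbg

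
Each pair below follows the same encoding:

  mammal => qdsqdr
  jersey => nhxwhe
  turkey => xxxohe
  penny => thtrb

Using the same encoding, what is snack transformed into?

Shifts by position in mammal: pos 0: m→q (+4), pos 1: a→d (+3), pos 2: m→s (+6), pos 3: m→q (+4), pos 4: a→d (+3), pos 5: l→r (+6) — repeating every 3. The shifts repeat in a cycle of length 3: positions 0,1,… shift by +4, +3, +6, then the pattern repeats.
On snack: s+4=w, n+3=q, a+6=g, c+4=g, k+3=n.

wqggn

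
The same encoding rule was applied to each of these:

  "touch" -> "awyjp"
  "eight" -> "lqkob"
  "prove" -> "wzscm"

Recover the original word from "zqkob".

Shifts by position in touch: pos 0: t→a (+7), pos 1: o→w (+8), pos 2: u→y (+4), pos 3: c→j (+7), pos 4: h→p (+8) — repeating every 3. The shifts repeat in a cycle of length 3: positions 0,1,… shift by +7, +8, +4, then the pattern repeats.
Decoding zqkob: z−7=s, q−8=i, k−4=g, o−7=h, b−8=t.

sight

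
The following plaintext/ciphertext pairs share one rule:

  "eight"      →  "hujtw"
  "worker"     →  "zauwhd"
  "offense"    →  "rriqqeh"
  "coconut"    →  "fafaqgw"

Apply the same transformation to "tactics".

Shifts by position in eight: pos 0: e→h (+3), pos 1: i→u (+12), pos 2: g→j (+3), pos 3: h→t (+12) — repeating every 2. It's a Vigenère-style cipher with numeric key [3,12]: position i shifts by key[i mod 2].
Applying it to tactics: t+3=w, a+12=m, c+3=f, t+12=f, i+3=l, c+12=o, s+3=v.

wmfflov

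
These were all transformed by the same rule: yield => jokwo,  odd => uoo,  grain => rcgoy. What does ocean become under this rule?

unkgy

Vowels shift forward by 6 and consonants shift forward by 11.
On ocean: o(vowel)+6=u, c(cons)+11=n, e(vowel)+6=k, a(vowel)+6=g, n(cons)+11=y.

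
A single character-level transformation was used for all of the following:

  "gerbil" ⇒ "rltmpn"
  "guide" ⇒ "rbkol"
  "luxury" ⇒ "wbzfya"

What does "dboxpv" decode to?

It's a Vigenère-style cipher with numeric key [11,7,2]: position i shifts by key[i mod 3].
Decoding dboxpv: d−11=s, b−7=u, o−2=m, x−11=m, p−7=i, v−2=t.

summit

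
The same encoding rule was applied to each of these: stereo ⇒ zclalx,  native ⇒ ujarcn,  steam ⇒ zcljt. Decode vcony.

other

Shifts by position in stereo: pos 0: s→z (+7), pos 1: t→c (+9), pos 2: e→l (+7), pos 3: r→a (+9) — repeating every 2. It's a Vigenère-style cipher with numeric key [7,9]: position i shifts by key[i mod 2].
Decoding vcony: v−7=o, c−9=t, o−7=h, n−9=e, y−7=r.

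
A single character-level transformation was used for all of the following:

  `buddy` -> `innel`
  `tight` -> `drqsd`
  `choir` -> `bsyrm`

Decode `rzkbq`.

graph

The output letters match the input read backwards, each shifted +10: buddy reversed is yddub. The word is reversed, then every letter is shifted forward by 10.
Undoing it on rzkbq: shift back: r−10=h, z−10=p, k−10=a, b−10=r, q−10=g → hparg; then reverse → graph.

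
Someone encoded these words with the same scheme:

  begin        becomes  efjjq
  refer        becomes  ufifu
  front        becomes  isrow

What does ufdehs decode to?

reader

Shifts by position in begin: pos 0: b→e (+3), pos 1: e→f (+1), pos 2: g→j (+3), pos 3: i→j (+1) — repeating every 2. It's a Vigenère-style cipher with numeric key [3,1]: position i shifts by key[i mod 2].
Decoding ufdehs: u−3=r, f−1=e, d−3=a, e−1=d, h−3=e, s−1=r.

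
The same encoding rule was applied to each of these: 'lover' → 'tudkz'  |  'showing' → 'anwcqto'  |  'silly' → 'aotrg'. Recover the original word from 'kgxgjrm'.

Shifts by position in lover: pos 0: l→t (+8), pos 1: o→u (+6), pos 2: v→d (+8), pos 3: e→k (+6) — repeating every 2. A repeating key of period 2 is used — shifts +8, +6 over and over.
Undoing it on kgxgjrm: k−8=c, g−6=a, x−8=p, g−6=a, j−8=b, r−6=l, m−8=e.

capable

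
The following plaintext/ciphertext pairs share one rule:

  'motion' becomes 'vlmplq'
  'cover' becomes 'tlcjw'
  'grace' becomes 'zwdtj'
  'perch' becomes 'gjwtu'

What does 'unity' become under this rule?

hqpmn

m(12)→v(21) and o(14)→l(11) fit y≡21x+3 (mod 26); the inverse of 21 mod 26 is 5. Treating letters as 0–25, the rule is x ↦ 21x + 3 (mod 26).
Applying it to unity: u(20)→21·20+3≡7=h; n(13)→21·13+3≡16=q; i(8)→21·8+3≡15=p; t(19)→21·19+3≡12=m; y(24)→21·24+3≡13=n (all mod 26).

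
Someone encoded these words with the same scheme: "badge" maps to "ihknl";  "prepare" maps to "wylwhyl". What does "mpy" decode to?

fir

It's a constant shift of +7 (ROT7).
Undoing it on mpy: m−7=f, p−7=i, y−7=r.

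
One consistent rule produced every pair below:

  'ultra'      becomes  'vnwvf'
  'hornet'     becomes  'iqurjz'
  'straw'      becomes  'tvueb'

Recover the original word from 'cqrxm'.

booth

In ultra: u→v is +1, l→n is +2, t→w is +3, r→v is +4 — the shift increases by 1 each position. Letter i (0-indexed) is shifted by i+1, so successive shifts are 1, 2, 3, ….
Undoing it on cqrxm: c−1=b, q−2=o, r−3=o, x−4=t, m−5=h.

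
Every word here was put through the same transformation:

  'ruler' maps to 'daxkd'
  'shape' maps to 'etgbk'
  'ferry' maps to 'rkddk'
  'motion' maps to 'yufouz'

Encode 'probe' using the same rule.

The rule splits by letter class: vowels +6, consonants +12.
Applying it to probe: p(cons)+12=b, r(cons)+12=d, o(vowel)+6=u, b(cons)+12=n, e(vowel)+6=k.

bdunk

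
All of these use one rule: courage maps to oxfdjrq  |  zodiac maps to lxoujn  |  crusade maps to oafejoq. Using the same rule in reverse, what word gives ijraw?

Shifts by position in courage: pos 0: c→o (+12), pos 1: o→x (+9), pos 2: u→f (+11), pos 3: r→d (+12), pos 4: a→j (+9), pos 5: g→r (+11) — repeating every 3. The shifts repeat in a cycle of length 3: positions 0,1,… shift by +12, +9, +11, then the pattern repeats.
Reversing it on ijraw: i−12=w, j−9=a, r−11=g, a−12=o, w−9=n.

wagon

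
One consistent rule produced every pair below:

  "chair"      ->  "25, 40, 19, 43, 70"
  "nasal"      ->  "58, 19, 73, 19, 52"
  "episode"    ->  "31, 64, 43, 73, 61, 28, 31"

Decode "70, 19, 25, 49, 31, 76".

racket

c(#3)→25 and h(#8)→40: differences scale by 3, so n = 3·pos + 16. With a=1..z=26, the number is 3·pos + 16.
Decoding 70, 19, 25, 49, 31, 76: 70→(70−16)÷3=18=r, 19→(19−16)÷3=1=a, 25→(25−16)÷3=3=c, 49→(49−16)÷3=11=k, 31→(31−16)÷3=5=e, 76→(76−16)÷3=20=t.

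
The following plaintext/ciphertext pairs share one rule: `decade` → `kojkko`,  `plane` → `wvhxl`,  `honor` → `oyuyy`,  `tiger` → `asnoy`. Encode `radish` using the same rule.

ykkszr

The shifts repeat in a cycle of length 2: positions 0,1,… shift by +7, +10, then the pattern repeats.
Applying it to radish: r+7=y, a+10=k, d+7=k, i+10=s, s+7=z, h+10=r.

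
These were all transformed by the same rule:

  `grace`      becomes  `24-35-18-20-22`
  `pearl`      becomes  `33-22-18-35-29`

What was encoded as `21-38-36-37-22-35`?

g is letter #7 and maps to 24: an offset of 17. Letters become their 1-based position plus 17 (so a→18, b→19, …).
Decoding 21-38-36-37-22-35: 21→(21−17)÷1=4=d, 38→(38−17)÷1=21=u, 36→(36−17)÷1=19=s, 37→(37−17)÷1=20=t, 22→(22−17)÷1=5=e, 35→(35−17)÷1=18=r.

duster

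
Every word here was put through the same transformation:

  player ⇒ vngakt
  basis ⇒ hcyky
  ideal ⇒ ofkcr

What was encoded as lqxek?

force

Shifts by position in player: pos 0: p→v (+6), pos 1: l→n (+2), pos 2: a→g (+6), pos 3: y→a (+2) — repeating every 2. The shifts repeat in a cycle of length 2: positions 0,1,… shift by +6, +2, then the pattern repeats.
Undoing it on lqxek: l−6=f, q−2=o, x−6=r, e−2=c, k−6=e.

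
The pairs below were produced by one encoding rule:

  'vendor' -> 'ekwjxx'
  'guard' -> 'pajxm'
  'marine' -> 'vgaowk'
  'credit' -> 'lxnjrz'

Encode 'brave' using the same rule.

kxjbn

Shifts by position in vendor: pos 0: v→e (+9), pos 1: e→k (+6), pos 2: n→w (+9), pos 3: d→j (+6) — repeating every 2. The shifts repeat in a cycle of length 2: positions 0,1,… shift by +9, +6, then the pattern repeats.
Applying it to brave: b+9=k, r+6=x, a+9=j, v+6=b, e+9=n.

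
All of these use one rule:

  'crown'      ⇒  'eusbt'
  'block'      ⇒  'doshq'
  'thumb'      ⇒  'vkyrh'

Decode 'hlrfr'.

final

In crown: c→e is +2, r→u is +3, o→s is +4, w→b is +5 — the shift increases by 1 each position. The shift increases by 1 at each position, starting from +2: 2, 3, 4, ….
Reversing it on hlrfr: h−2=f, l−3=i, r−4=n, f−5=a, r−6=l.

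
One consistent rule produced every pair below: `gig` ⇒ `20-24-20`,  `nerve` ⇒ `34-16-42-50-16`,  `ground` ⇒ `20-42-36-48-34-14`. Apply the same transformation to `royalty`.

g(#7)→20 and i(#9)→24: differences scale by 2, so n = 2·pos + 6. Each letter becomes 2×(its alphabet position, a=1..z=26) + 6.
Applying it to royalty: r=18→42, o=15→36, y=25→56, a=1→8, l=12→30, t=20→46, y=25→56.

42-36-56-8-30-46-56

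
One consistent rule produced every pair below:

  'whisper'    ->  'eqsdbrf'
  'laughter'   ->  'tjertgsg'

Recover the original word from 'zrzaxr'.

Letter i (0-indexed) is shifted by i+8, so successive shifts are 8, 9, 10, ….
Decoding zrzaxr: z−8=r, r−9=i, z−10=p, a−11=p, x−12=l, r−13=e.

ripple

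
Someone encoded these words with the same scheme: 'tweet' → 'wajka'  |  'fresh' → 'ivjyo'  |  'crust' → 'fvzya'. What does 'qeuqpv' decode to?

napkin

In tweet: t→w is +3, w→a is +4, e→j is +5, e→k is +6 — the shift increases by 1 each position. Each letter shifts forward by (position + 3), i.e. 3, 4, 5, … — the shift grows by one for each successive letter.
Reversing it on qeuqpv: q−3=n, e−4=a, u−5=p, q−6=k, p−7=i, v−8=n.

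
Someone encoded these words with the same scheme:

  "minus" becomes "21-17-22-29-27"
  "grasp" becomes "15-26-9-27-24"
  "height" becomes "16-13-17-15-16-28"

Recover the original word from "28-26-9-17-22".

train

m is letter #13 and maps to 21: an offset of 8. Each letter is replaced by its alphabet position (a=1..z=26) + 8.
Undoing it on 28-26-9-17-22: 28→(28−8)÷1=20=t, 26→(26−8)÷1=18=r, 9→(9−8)÷1=1=a, 17→(17−8)÷1=9=i, 22→(22−8)÷1=14=n.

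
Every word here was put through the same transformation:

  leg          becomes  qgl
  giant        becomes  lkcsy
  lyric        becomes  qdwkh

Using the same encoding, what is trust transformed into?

The shift depends on letter class: consonant l→q is +5, but vowel e→g is +2. Two shifts are in play — +2 for a/e/i/o/u, +5 for every other letter.
For trust: t(cons)+5=y, r(cons)+5=w, u(vowel)+2=w, s(cons)+5=x, t(cons)+5=y.

ywwxy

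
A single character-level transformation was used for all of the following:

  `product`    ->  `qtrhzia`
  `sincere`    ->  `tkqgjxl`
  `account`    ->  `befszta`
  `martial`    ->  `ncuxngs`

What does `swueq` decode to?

In product: p→q is +1, r→t is +2, o→r is +3, d→h is +4 — the shift increases by 1 each position. Each letter shifts forward by (position + 1), i.e. 1, 2, 3, … — the shift grows by one for each successive letter.
Decoding swueq: s−1=r, w−2=u, u−3=r, e−4=a, q−5=l.

rural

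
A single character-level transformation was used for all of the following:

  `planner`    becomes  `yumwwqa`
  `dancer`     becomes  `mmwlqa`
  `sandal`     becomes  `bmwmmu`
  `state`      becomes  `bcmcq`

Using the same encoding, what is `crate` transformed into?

lamcq

Two shifts are in play — +12 for a/e/i/o/u, +9 for every other letter.
For crate: c(cons)+9=l, r(cons)+9=a, a(vowel)+12=m, t(cons)+9=c, e(vowel)+12=q.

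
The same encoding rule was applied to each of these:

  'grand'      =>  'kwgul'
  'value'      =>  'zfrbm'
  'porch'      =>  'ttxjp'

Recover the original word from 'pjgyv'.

learn

In grand: g→k is +4, r→w is +5, a→g is +6, n→u is +7 — the shift increases by 1 each position. Letter i (0-indexed) is shifted by i+4, so successive shifts are 4, 5, 6, ….
Undoing it on pjgyv: p−4=l, j−5=e, g−6=a, y−7=r, v−8=n.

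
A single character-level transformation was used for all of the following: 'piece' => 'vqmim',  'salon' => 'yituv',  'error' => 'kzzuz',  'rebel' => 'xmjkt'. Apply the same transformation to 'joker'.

pwskz

Shifts by position in piece: pos 0: p→v (+6), pos 1: i→q (+8), pos 2: e→m (+8), pos 3: c→i (+6), pos 4: e→m (+8) — repeating every 3. The shifts repeat in a cycle of length 3: positions 0,1,… shift by +6, +8, +8, then the pattern repeats.
Applying it to joker: j+6=p, o+8=w, k+8=s, e+6=k, r+8=z.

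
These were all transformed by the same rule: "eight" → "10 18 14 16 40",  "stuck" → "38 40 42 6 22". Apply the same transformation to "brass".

4 36 2 38 38

e(#5)→10 and i(#9)→18: differences scale by 2, so n = 2·pos + 0. The formula is n = 2×(alphabet index, a=1).
For brass: b=2→4, r=18→36, a=1→2, s=19→38, s=19→38.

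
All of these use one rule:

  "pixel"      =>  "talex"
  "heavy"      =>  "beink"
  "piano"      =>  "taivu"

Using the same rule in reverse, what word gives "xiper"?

later

p(15)→t(19) and i(8)→a(0) fit y≡25x+8 (mod 26); the inverse of 25 mod 26 is 25. This is an affine cipher: with a=0,…,z=25, each position x becomes (25x+8) mod 26.
Undoing it on xiper: x(23)→25·(23−8)≡11=l; i(8)→25·(8−8)≡0=a; p(15)→25·(15−8)≡19=t; e(4)→25·(4−8)≡4=e; r(17)→25·(17−8)≡17=r (all mod 26).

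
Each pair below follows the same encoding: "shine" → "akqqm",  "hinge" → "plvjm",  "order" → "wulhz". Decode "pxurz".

humor

It's a Vigenère-style cipher with numeric key [8,3]: position i shifts by key[i mod 2].
Undoing it on pxurz: p−8=h, x−3=u, u−8=m, r−3=o, z−8=r.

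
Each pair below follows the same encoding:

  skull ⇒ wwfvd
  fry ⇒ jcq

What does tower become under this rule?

The output letters match the input read backwards, each shifted +11: skull reversed is lluks. The word is reversed, then every letter is shifted forward by 11.
On tower: reverse → rewot; then shift: r+11=c, e+11=p, w+11=h, o+11=z, t+11=e.

cphze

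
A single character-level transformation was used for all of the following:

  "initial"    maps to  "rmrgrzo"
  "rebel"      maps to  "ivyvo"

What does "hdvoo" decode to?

swell

Each pair mirrors across the alphabet (i↔r, n↔m, i↔r): positions sum to 25. Each letter is replaced by its mirror in the alphabet: a↔z, b↔y, c↔x, and so on (the Atbash cipher).
Decoding hdvoo: h↔s, d↔w, v↔e, o↔l, o↔l.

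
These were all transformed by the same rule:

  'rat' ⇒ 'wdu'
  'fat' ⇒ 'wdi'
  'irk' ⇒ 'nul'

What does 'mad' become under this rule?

gdp

Two steps: reverse the string, then apply a Caesar shift of +3.
Applying it to mad: reverse → dam; then shift: d+3=g, a+3=d, m+3=p.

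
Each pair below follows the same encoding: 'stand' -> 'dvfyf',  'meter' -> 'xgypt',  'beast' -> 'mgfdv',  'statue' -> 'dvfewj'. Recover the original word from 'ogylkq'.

The shifts repeat in a cycle of length 3: positions 0,1,… shift by +11, +2, +5, then the pattern repeats.
Decoding ogylkq: o−11=d, g−2=e, y−5=t, l−11=a, k−2=i, q−5=l.

detail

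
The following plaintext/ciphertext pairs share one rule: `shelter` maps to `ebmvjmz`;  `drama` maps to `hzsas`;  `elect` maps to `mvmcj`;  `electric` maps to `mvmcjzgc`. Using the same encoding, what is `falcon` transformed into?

rsvckf

s(18)→e(4) and h(7)→b(1) fit y≡5x+18 (mod 26); the inverse of 5 mod 26 is 21. Treating letters as 0–25, the rule is x ↦ 5x + 18 (mod 26).
For falcon: f(5)→5·5+18≡17=r; a(0)→5·0+18≡18=s; l(11)→5·11+18≡21=v; c(2)→5·2+18≡2=c; o(14)→5·14+18≡10=k; n(13)→5·13+18≡5=f (all mod 26).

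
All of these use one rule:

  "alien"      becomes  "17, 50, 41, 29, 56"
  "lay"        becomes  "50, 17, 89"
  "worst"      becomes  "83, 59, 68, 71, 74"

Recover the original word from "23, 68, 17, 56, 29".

crane

a(#1)→17 and l(#12)→50: differences scale by 3, so n = 3·pos + 14. With a=1..z=26, the number is 3·pos + 14.
Reversing it on 23, 68, 17, 56, 29: 23→(23−14)÷3=3=c, 68→(68−14)÷3=18=r, 17→(17−14)÷3=1=a, 56→(56−14)÷3=14=n, 29→(29−14)÷3=5=e.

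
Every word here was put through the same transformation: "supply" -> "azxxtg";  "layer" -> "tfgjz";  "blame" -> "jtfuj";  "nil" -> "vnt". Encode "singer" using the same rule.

anvojz

The shift depends on letter class: consonant s→a is +8, but vowel u→z is +5. Two shifts are in play — +5 for a/e/i/o/u, +8 for every other letter.
For singer: s(cons)+8=a, i(vowel)+5=n, n(cons)+8=v, g(cons)+8=o, e(vowel)+5=j, r(cons)+8=z.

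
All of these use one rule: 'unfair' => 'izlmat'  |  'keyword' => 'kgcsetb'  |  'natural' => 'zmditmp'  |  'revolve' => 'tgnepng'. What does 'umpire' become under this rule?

iujatg

u(20)→i(8) and n(13)→z(25) fit y≡5x+12 (mod 26); the inverse of 5 mod 26 is 21. This is an affine cipher: with a=0,…,z=25, each position x becomes (5x+12) mod 26.
For umpire: u(20)→5·20+12≡8=i; m(12)→5·12+12≡20=u; p(15)→5·15+12≡9=j; i(8)→5·8+12≡0=a; r(17)→5·17+12≡19=t; e(4)→5·4+12≡6=g (all mod 26).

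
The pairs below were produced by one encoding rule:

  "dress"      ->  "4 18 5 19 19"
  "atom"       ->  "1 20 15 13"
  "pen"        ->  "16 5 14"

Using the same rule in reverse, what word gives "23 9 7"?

d is letter #4 and maps to 4: an offset of 0. Letters become their 1-indexed alphabet positions: a=1 … z=26.
Undoing it on 23 9 7: 23=w, 9=i, 7=g.

wig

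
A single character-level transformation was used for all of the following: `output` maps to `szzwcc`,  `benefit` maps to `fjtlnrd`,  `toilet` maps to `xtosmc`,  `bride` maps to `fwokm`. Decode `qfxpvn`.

In output: o→s is +4, u→z is +5, t→z is +6, p→w is +7 — the shift increases by 1 each position. The shift increases by 1 at each position, starting from +4: 4, 5, 6, ….
Undoing it on qfxpvn: q−4=m, f−5=a, x−6=r, p−7=i, v−8=n, n−9=e.

marine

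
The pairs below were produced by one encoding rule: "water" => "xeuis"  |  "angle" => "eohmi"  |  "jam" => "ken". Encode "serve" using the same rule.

tiswi

Vowels shift forward by 4 and consonants shift forward by 1.
On serve: s(cons)+1=t, e(vowel)+4=i, r(cons)+1=s, v(cons)+1=w, e(vowel)+4=i.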